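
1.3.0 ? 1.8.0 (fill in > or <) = <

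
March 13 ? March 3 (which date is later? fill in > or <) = >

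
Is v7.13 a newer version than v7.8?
Yes. Version numbers are compared segment by segment as integers, not as decimals: minor version 13 > 8, so v7.13 > v7.8 (even though the decimal 7.13 < 7.8).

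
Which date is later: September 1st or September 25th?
September 25th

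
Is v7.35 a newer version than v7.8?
Yes. Version numbers are compared segment by segment as integers, not as decimals: minor version 35 > 8, so v7.35 > v7.8 (even though the decimal 7.35 < 7.8).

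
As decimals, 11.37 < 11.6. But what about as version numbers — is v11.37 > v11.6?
True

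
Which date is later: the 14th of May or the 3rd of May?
the 14th of May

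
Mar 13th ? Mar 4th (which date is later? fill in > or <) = >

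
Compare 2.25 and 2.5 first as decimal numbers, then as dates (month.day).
As decimals: 2.25 < 2.5. As dates: 2/25 is later than 2/5 (day 25 > day 5).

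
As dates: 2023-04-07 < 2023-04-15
True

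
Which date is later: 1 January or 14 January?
14 January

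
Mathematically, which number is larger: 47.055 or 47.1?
47.1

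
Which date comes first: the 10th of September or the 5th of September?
the 5th of September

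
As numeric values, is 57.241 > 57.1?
True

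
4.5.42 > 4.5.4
True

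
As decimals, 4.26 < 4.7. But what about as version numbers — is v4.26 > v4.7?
True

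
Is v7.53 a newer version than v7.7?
Yes. Version numbers are compared segment by segment as integers, not as decimals: minor version 53 > 7, so v7.53 > v7.7 (even though the decimal 7.53 < 7.7).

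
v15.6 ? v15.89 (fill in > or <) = <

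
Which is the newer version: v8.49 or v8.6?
v8.49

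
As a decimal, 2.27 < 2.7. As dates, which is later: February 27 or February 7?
February 27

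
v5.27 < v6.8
True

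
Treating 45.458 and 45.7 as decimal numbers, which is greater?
45.7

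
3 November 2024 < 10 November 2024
True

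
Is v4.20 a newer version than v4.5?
Yes. Version numbers are compared segment by segment as integers, not as decimals: minor version 20 > 5, so v4.20 > v4.5 (even though the decimal 4.20 < 4.5).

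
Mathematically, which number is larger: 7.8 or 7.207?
7.8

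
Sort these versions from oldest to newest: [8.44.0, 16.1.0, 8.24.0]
[8.24.0, 8.44.0, 16.1.0]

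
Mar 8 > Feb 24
True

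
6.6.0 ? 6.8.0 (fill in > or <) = <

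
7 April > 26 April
False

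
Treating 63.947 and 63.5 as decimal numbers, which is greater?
63.947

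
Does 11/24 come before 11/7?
No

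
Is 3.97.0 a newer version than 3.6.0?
Yes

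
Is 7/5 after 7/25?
No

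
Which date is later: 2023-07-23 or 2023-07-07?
2023-07-23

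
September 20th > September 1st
True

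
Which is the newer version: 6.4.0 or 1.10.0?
6.4.0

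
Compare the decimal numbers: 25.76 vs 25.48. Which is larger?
25.76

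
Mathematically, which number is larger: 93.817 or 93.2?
93.817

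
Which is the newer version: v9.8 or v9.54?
v9.54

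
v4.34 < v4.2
False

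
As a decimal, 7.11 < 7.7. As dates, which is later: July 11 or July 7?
July 11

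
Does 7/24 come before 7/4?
No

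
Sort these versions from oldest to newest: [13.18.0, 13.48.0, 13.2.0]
[13.2.0, 13.18.0, 13.48.0]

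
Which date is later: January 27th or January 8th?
January 27th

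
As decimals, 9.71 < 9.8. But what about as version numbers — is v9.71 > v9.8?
True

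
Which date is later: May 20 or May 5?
May 20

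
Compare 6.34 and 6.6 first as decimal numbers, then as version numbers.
As decimals: 6.34 < 6.6. As versions: v6.34 > v6.6 (minor version 34 > 6).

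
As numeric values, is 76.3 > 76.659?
False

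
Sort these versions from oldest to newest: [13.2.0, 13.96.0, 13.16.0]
[13.2.0, 13.16.0, 13.96.0]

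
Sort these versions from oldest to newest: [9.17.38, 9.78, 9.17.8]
[9.17.8, 9.17.38, 9.78]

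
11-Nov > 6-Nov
True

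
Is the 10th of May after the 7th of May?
Yes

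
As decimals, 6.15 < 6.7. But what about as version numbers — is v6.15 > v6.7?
True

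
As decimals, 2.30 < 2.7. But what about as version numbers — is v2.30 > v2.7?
True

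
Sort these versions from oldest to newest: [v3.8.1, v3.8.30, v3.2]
[v3.2, v3.8.1, v3.8.30]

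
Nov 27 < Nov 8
False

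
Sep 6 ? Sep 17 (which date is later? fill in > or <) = <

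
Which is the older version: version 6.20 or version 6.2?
version 6.2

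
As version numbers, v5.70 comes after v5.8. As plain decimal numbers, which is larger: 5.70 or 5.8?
5.8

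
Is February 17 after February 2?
Yes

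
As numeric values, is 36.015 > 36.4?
False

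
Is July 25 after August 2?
No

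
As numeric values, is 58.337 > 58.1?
True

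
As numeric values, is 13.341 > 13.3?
True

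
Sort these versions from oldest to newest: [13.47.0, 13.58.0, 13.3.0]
[13.3.0, 13.47.0, 13.58.0]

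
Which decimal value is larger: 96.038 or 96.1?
96.1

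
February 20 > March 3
False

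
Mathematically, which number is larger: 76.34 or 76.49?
76.49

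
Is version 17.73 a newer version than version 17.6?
Yes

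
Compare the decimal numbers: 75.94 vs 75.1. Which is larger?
75.94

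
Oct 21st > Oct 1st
True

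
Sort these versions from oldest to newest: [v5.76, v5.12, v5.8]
[v5.8, v5.12, v5.76]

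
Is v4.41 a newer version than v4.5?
Yes. Version numbers are compared segment by segment as integers, not as decimals: minor version 41 > 5, so v4.41 > v4.5 (even though the decimal 4.41 < 4.5).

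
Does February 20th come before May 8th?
Yes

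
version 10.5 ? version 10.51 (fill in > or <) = <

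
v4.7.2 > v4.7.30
False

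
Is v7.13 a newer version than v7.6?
Yes. Version numbers are compared segment by segment as integers, not as decimals: minor version 13 > 6, so v7.13 > v7.6 (even though the decimal 7.13 < 7.6).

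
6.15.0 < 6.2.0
False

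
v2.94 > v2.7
True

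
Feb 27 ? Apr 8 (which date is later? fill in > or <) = <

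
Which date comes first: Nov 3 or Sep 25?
Sep 25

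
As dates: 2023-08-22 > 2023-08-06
True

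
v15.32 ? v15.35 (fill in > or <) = <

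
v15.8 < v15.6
False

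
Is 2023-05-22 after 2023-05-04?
Yes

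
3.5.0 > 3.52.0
False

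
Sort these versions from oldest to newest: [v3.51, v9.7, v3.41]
[v3.41, v3.51, v9.7]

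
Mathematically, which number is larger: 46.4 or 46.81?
46.81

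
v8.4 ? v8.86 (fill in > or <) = <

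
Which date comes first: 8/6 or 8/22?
8/6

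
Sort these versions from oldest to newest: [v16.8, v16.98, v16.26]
[v16.8, v16.26, v16.98]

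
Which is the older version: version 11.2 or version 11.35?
version 11.2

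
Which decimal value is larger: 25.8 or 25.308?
25.8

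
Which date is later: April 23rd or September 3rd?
September 3rd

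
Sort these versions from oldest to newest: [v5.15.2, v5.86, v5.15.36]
[v5.15.2, v5.15.36, v5.86]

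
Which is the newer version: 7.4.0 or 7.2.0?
7.4.0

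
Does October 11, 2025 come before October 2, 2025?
No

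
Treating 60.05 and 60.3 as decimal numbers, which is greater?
60.3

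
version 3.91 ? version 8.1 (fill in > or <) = <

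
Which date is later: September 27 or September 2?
September 27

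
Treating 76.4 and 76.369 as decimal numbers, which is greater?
76.4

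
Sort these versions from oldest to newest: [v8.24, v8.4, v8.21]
[v8.4, v8.21, v8.24]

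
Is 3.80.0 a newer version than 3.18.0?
Yes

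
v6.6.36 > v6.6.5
True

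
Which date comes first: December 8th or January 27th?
January 27th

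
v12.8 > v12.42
False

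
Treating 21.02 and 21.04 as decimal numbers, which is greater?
21.04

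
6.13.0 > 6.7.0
True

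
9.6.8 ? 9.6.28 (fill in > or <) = <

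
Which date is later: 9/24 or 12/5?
12/5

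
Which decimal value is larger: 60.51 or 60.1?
60.51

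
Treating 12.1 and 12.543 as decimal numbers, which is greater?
12.543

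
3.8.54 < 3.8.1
False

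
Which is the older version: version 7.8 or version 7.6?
version 7.6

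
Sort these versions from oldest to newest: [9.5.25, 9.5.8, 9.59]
[9.5.8, 9.5.25, 9.59]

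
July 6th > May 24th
True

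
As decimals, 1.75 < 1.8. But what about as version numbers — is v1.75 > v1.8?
True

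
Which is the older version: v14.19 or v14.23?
v14.19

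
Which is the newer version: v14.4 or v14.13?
v14.13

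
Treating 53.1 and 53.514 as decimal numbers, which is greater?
53.514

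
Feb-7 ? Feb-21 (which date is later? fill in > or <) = <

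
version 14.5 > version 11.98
True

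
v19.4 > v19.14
False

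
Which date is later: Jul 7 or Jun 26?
Jul 7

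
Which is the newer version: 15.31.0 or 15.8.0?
15.31.0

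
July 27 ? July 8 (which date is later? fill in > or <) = >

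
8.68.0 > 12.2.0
False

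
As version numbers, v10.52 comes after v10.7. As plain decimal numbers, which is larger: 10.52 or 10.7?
10.7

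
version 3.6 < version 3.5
False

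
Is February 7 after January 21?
Yes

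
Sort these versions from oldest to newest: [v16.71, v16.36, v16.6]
[v16.6, v16.36, v16.71]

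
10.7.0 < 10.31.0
True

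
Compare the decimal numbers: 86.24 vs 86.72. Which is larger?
86.72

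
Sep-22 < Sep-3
False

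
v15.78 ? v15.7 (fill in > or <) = >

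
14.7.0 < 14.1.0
False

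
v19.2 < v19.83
True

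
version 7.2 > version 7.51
False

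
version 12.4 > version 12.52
False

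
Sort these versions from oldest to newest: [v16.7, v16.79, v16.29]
[v16.7, v16.29, v16.79]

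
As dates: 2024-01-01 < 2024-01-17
True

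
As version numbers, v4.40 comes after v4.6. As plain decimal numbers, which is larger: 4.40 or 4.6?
4.6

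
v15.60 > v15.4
True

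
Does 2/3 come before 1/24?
No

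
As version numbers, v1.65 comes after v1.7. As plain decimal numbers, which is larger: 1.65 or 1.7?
1.7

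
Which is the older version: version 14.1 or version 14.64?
version 14.1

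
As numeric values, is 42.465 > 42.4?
True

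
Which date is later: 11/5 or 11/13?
11/13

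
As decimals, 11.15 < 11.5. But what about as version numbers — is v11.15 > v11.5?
True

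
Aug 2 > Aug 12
False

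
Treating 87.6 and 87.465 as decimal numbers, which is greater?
87.6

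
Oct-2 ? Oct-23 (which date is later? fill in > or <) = <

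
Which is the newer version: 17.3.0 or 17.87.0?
17.87.0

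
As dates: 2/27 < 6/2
True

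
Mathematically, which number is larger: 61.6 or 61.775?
61.775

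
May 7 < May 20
True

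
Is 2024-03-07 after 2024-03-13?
No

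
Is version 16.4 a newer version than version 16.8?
No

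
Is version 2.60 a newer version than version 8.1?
No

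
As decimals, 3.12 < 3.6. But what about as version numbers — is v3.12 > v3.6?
True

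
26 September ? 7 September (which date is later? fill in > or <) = >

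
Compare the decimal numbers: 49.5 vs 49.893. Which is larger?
49.893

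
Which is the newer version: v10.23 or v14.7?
v14.7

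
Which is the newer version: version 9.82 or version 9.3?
version 9.82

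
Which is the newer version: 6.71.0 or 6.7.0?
6.71.0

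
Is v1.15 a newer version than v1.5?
Yes. Version numbers are compared segment by segment as integers, not as decimals: minor version 15 > 5, so v1.15 > v1.5 (even though the decimal 1.15 < 1.5).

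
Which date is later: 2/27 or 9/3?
9/3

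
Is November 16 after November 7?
Yes. Day 16 comes after day 7 in November — this is a date comparison, not a decimal one (the decimal 11.16 would be smaller than 11.7).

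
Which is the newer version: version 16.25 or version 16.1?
version 16.25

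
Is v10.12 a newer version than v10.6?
Yes. Version numbers are compared segment by segment as integers, not as decimals: minor version 12 > 6, so v10.12 > v10.6 (even though the decimal 10.12 < 10.6).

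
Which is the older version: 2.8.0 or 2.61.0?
2.8.0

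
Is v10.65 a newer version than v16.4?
No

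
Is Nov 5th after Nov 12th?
No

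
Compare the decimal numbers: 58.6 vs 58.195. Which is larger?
58.6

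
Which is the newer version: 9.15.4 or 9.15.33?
9.15.33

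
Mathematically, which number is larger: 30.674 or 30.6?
30.674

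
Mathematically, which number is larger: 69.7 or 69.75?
69.75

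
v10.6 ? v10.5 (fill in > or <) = >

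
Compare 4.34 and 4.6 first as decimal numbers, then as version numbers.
As decimals: 4.34 < 4.6. As versions: v4.34 > v4.6 (minor version 34 > 6).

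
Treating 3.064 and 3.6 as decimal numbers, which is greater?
3.6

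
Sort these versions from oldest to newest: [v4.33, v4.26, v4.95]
[v4.26, v4.33, v4.95]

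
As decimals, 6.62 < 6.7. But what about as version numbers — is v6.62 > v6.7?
True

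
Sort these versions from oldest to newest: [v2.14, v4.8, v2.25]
[v2.14, v2.25, v4.8]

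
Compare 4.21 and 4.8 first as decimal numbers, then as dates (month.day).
As decimals: 4.21 < 4.8. As dates: 4/21 is later than 4/8 (day 21 > day 8).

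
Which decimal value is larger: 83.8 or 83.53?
83.8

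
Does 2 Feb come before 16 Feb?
Yes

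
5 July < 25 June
False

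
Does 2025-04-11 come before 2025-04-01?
No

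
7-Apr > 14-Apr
False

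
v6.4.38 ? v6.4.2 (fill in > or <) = >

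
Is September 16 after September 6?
Yes. Day 16 comes after day 6 in September — this is a date comparison, not a decimal one (the decimal 9.16 would be smaller than 9.6).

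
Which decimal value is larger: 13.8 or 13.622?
13.8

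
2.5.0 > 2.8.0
False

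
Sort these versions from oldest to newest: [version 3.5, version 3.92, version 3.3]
[version 3.3, version 3.5, version 3.92]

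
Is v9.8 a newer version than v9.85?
No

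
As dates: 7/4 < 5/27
False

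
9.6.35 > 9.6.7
True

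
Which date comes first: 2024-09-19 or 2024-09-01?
2024-09-01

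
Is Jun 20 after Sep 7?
No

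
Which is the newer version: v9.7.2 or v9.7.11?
v9.7.11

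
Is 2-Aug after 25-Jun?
Yes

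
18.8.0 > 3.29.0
True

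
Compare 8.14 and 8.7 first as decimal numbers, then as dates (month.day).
As decimals: 8.14 < 8.7. As dates: 8/14 is later than 8/7 (day 14 > day 7).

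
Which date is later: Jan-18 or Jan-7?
Jan-18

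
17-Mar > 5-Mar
True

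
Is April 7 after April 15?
No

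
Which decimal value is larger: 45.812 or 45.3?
45.812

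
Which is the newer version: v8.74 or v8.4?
v8.74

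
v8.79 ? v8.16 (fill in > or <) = >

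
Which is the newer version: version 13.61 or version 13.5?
version 13.61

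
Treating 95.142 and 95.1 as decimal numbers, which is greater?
95.142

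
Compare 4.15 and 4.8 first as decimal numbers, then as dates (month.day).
As decimals: 4.15 < 4.8. As dates: 4/15 is later than 4/8 (day 15 > day 8).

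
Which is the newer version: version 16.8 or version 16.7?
version 16.8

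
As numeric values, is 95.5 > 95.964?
False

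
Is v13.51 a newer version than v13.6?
Yes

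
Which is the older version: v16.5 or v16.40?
v16.5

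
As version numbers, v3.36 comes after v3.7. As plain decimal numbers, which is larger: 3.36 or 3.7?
3.7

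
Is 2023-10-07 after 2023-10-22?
No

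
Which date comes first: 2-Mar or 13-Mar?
2-Mar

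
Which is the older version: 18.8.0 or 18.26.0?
18.8.0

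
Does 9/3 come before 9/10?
Yes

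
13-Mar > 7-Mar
True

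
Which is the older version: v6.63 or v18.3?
v6.63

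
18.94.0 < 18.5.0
False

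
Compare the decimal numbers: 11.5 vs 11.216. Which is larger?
11.5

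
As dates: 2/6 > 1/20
True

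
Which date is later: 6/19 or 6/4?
6/19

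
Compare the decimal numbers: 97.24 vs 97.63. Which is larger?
97.63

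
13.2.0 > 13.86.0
False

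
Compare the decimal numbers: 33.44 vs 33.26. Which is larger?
33.44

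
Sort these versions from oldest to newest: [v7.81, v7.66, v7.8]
[v7.8, v7.66, v7.81]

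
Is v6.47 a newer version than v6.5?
Yes. Version numbers are compared segment by segment as integers, not as decimals: minor version 47 > 5, so v6.47 > v6.5 (even though the decimal 6.47 < 6.5).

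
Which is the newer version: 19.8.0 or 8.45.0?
19.8.0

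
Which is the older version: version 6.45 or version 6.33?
version 6.33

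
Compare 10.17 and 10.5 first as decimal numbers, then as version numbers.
As decimals: 10.17 < 10.5. As versions: v10.17 > v10.5 (minor version 17 > 5).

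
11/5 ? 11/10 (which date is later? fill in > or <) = <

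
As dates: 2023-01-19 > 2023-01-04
True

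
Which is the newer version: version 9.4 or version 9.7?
version 9.7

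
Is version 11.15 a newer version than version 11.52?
No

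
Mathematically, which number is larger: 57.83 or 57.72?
57.83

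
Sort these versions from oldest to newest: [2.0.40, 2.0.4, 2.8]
[2.0.4, 2.0.40, 2.8]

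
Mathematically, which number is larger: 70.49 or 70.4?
70.49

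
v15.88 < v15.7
False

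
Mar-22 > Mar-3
True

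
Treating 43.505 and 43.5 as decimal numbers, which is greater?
43.505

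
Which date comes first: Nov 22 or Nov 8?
Nov 8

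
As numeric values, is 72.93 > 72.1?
True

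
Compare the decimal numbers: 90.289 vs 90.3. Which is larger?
90.3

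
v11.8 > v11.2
True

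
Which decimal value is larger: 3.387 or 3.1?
3.387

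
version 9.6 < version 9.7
True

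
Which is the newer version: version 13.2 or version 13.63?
version 13.63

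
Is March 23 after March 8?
Yes. Day 23 comes after day 8 in March — this is a date comparison, not a decimal one (the decimal 3.23 would be smaller than 3.8).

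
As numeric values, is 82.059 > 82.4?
False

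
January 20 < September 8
True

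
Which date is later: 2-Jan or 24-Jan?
24-Jan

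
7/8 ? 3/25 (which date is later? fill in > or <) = >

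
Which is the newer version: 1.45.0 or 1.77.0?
1.77.0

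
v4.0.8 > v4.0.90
False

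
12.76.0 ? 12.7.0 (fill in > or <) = >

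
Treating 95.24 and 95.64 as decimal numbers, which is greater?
95.64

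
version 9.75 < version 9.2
False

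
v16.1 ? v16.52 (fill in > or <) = <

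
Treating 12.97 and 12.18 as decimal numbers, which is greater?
12.97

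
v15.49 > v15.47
True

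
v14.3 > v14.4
False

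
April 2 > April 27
False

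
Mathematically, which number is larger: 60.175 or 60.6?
60.6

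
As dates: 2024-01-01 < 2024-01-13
True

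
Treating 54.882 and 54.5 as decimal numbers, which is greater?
54.882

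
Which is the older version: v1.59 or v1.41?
v1.41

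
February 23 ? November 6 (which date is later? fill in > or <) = <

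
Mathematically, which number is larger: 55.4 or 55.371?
55.4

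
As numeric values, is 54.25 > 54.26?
False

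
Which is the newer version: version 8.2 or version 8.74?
version 8.74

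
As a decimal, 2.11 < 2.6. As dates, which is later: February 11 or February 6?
February 11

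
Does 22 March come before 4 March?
No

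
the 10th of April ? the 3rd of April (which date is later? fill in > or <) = >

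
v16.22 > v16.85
False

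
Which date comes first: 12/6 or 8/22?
8/22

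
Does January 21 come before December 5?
Yes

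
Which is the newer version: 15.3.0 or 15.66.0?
15.66.0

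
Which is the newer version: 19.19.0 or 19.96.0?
19.96.0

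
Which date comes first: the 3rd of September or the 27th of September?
the 3rd of September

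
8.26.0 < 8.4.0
False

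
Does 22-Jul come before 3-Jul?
No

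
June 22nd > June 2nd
True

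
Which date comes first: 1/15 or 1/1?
1/1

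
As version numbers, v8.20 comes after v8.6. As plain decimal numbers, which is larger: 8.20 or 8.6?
8.6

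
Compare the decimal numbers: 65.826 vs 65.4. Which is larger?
65.826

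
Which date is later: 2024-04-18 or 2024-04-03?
2024-04-18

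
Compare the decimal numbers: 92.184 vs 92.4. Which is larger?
92.4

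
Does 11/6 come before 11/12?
Yes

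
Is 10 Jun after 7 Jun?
Yes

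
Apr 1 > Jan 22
True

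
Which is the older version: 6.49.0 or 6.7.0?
6.7.0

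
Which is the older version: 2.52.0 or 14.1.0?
2.52.0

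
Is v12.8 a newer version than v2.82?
Yes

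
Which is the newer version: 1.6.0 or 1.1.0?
1.6.0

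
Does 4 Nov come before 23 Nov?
Yes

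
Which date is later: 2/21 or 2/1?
2/21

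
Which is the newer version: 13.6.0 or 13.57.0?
13.57.0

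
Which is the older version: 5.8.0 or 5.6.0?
5.6.0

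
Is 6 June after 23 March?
Yes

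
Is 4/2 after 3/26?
Yes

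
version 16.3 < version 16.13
True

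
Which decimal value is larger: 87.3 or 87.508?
87.508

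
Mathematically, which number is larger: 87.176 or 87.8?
87.8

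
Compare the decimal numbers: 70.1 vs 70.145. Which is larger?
70.145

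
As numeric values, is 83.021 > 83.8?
False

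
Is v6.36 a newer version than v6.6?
Yes. Version numbers are compared segment by segment as integers, not as decimals: minor version 36 > 6, so v6.36 > v6.6 (even though the decimal 6.36 < 6.6).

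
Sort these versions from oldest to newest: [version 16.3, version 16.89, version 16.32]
[version 16.3, version 16.32, version 16.89]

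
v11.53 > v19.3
False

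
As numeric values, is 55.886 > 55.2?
True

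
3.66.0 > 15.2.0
False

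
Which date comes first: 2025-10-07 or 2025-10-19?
2025-10-07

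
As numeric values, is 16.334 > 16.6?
False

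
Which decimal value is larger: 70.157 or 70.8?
70.8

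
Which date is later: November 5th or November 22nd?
November 22nd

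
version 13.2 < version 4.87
False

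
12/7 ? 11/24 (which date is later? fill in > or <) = >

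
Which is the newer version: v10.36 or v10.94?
v10.94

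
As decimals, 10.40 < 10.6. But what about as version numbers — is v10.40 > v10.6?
True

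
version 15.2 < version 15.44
True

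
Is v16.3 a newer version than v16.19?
No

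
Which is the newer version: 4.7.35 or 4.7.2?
4.7.35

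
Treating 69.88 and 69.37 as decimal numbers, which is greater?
69.88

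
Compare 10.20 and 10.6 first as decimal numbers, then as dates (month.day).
As decimals: 10.20 < 10.6. As dates: 10/20 is later than 10/6 (day 20 > day 6).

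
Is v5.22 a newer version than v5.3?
Yes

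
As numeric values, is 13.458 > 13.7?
False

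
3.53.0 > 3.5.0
True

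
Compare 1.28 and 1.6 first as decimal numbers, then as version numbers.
As decimals: 1.28 < 1.6. As versions: v1.28 > v1.6 (minor version 28 > 6).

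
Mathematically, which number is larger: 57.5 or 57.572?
57.572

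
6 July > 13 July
False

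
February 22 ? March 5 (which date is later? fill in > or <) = <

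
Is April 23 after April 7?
Yes. Day 23 comes after day 7 in April — this is a date comparison, not a decimal one (the decimal 4.23 would be smaller than 4.7).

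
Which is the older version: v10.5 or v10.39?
v10.5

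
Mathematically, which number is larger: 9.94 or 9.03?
9.94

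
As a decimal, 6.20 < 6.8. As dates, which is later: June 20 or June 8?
June 20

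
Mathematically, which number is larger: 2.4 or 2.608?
2.608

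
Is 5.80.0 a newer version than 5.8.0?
Yes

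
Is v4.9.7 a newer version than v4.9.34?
No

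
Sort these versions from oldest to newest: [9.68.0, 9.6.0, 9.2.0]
[9.2.0, 9.6.0, 9.68.0]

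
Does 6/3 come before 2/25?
No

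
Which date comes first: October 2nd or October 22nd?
October 2nd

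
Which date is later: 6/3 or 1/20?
6/3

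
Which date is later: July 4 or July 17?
July 17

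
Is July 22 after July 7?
Yes. Day 22 comes after day 7 in July — this is a date comparison, not a decimal one (the decimal 7.22 would be smaller than 7.7).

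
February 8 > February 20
False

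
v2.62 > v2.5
True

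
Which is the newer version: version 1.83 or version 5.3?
version 5.3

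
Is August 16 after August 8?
Yes. Day 16 comes after day 8 in August — this is a date comparison, not a decimal one (the decimal 8.16 would be smaller than 8.8).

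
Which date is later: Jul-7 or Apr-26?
Jul-7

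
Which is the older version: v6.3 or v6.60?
v6.3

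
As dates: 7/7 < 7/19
True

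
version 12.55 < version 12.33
False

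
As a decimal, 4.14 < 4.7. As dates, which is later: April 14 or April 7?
April 14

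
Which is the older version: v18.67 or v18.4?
v18.4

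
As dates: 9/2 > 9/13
False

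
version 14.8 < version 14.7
False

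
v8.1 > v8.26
False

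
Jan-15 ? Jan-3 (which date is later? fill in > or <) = >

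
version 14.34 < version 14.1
False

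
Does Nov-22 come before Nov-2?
No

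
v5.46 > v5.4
True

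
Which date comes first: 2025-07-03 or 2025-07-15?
2025-07-03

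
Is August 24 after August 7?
Yes. Day 24 comes after day 7 in August — this is a date comparison, not a decimal one (the decimal 8.24 would be smaller than 8.7).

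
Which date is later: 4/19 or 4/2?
4/19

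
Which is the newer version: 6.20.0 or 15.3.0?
15.3.0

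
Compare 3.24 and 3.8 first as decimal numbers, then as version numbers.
As decimals: 3.24 < 3.8. As versions: v3.24 > v3.8 (minor version 24 > 8).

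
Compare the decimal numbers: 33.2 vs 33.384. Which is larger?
33.384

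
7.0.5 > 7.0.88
False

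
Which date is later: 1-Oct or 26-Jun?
1-Oct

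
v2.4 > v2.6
False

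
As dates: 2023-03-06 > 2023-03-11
False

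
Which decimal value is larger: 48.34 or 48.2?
48.34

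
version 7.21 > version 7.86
False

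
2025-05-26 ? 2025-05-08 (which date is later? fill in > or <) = >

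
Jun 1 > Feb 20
True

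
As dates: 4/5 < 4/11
True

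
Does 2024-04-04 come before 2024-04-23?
Yes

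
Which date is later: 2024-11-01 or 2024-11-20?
2024-11-20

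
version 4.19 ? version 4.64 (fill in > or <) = <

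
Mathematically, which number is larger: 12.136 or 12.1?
12.136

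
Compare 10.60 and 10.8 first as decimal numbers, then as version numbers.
As decimals: 10.60 < 10.8. As versions: v10.60 > v10.8 (minor version 60 > 8).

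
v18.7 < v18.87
True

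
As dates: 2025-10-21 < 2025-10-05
False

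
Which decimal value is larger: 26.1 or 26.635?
26.635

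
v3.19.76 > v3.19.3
True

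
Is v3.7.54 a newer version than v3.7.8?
Yes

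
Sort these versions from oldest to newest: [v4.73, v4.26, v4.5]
[v4.5, v4.26, v4.73]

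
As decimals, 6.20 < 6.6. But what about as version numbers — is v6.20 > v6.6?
True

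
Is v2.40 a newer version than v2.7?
Yes. Version numbers are compared segment by segment as integers, not as decimals: minor version 40 > 7, so v2.40 > v2.7 (even though the decimal 2.40 < 2.7).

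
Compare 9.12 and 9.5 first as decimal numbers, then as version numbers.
As decimals: 9.12 < 9.5. As versions: v9.12 > v9.5 (minor version 12 > 5).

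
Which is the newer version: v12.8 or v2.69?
v12.8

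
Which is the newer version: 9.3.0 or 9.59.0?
9.59.0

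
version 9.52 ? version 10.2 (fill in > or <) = <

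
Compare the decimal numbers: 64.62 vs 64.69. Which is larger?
64.69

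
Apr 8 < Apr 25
True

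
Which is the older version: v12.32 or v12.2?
v12.2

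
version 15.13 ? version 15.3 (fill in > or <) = >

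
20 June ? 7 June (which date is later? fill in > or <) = >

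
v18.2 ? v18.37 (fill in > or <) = <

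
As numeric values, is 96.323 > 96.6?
False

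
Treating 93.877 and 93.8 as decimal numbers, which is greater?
93.877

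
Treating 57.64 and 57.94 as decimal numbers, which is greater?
57.94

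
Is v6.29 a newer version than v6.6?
Yes. Version numbers are compared segment by segment as integers, not as decimals: minor version 29 > 6, so v6.29 > v6.6 (even though the decimal 6.29 < 6.6).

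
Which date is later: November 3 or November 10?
November 10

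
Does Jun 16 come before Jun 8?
No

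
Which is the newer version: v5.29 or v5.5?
v5.29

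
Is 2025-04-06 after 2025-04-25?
No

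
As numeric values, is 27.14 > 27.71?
False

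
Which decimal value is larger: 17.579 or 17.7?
17.7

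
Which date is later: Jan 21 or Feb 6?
Feb 6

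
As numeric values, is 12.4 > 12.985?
False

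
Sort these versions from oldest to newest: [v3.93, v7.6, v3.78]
[v3.78, v3.93, v7.6]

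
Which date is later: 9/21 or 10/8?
10/8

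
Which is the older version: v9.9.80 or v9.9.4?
v9.9.4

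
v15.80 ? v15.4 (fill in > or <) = >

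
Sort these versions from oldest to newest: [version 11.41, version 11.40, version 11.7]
[version 11.7, version 11.40, version 11.41]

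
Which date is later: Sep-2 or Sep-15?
Sep-15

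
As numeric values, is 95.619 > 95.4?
True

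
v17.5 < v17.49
True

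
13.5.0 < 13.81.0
True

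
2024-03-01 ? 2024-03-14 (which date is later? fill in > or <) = <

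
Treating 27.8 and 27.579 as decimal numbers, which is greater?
27.8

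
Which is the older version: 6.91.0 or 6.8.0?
6.8.0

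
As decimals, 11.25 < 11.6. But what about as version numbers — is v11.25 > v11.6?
True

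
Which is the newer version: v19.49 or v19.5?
v19.49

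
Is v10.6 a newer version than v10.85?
No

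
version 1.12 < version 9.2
True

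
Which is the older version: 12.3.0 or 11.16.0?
11.16.0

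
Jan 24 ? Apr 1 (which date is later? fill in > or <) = <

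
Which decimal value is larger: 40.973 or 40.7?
40.973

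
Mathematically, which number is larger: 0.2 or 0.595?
0.595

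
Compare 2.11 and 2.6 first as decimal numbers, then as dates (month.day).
As decimals: 2.11 < 2.6. As dates: 2/11 is later than 2/6 (day 11 > day 6).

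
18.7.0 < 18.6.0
False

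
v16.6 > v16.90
False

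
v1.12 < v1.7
False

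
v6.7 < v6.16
True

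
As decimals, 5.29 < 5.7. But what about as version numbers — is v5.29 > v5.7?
True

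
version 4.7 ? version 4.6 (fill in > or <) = >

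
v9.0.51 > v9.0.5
True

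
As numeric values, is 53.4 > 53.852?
False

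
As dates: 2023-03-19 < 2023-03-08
False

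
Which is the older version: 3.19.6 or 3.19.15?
3.19.6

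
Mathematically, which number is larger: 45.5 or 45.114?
45.5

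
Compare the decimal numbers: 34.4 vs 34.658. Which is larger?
34.658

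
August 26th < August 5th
False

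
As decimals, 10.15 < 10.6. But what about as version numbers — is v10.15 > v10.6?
True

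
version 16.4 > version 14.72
True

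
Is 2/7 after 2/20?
No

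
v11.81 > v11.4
True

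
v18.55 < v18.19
False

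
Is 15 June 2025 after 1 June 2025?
Yes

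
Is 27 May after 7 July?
No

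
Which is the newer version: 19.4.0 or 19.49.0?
19.49.0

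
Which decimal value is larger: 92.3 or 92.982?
92.982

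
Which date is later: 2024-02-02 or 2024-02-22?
2024-02-22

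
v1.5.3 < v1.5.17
True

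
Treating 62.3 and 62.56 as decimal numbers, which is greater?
62.56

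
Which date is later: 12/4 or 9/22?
12/4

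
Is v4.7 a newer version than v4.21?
No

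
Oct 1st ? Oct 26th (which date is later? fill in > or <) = <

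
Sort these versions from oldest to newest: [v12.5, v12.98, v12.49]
[v12.5, v12.49, v12.98]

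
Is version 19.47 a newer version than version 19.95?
No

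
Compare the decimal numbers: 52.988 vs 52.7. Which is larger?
52.988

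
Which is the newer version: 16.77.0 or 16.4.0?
16.77.0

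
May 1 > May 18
False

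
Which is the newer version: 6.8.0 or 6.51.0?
6.51.0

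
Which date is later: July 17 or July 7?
July 17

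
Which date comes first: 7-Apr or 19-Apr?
7-Apr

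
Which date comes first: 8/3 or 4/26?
4/26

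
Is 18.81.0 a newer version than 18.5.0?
Yes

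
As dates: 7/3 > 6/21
True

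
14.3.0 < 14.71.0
True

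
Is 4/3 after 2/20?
Yes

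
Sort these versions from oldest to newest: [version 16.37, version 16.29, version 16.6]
[version 16.6, version 16.29, version 16.37]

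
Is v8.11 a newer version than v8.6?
Yes. Version numbers are compared segment by segment as integers, not as decimals: minor version 11 > 6, so v8.11 > v8.6 (even though the decimal 8.11 < 8.6).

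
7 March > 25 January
True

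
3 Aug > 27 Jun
True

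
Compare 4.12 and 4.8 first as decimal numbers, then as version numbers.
As decimals: 4.12 < 4.8. As versions: v4.12 > v4.8 (minor version 12 > 8).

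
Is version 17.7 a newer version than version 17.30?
No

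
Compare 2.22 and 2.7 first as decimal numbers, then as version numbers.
As decimals: 2.22 < 2.7. As versions: v2.22 > v2.7 (minor version 22 > 7).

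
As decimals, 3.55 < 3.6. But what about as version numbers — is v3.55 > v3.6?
True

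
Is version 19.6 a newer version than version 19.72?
No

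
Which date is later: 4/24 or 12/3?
12/3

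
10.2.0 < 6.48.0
False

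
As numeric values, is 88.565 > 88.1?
True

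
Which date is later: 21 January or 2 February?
2 February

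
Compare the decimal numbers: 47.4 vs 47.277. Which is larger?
47.4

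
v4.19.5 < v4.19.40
True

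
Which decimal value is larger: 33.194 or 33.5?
33.5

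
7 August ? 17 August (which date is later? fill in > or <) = <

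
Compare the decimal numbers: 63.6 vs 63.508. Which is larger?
63.6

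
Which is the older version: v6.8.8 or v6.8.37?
v6.8.8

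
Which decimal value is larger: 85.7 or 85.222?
85.7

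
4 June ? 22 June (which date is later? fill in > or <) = <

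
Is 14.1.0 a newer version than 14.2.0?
No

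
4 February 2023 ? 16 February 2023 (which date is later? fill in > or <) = <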